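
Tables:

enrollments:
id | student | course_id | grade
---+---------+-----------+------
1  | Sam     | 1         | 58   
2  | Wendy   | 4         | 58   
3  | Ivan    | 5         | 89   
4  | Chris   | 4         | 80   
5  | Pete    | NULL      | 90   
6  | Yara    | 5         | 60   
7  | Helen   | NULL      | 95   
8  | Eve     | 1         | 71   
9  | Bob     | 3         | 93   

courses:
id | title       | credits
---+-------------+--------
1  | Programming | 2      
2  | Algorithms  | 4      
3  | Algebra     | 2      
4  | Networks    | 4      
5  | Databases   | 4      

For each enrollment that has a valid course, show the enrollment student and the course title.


INNER JOIN keeps only enrollments rows whose course_id matches an id in courses. Walk through each enrollment:
  - enrollment 1 (Sam): course_id=1 -> matches Programming
  - enrollment 2 (Wendy): course_id=4 -> matches Networks
  - enrollment 3 (Ivan): course_id=5 -> matches Databases
  - enrollment 4 (Chris): course_id=4 -> matches Networks
  - enrollment 5 (Pete): course_id=NULL, no match -> dropped
  - enrollment 6 (Yara): course_id=5 -> matches Databases
  - enrollment 7 (Helen): course_id=NULL, no match -> dropped
  - enrollment 8 (Eve): course_id=1 -> matches Programming
  - enrollment 9 (Bob): course_id=3 -> matches Algebra
So 2 of 9 rows are dropped.

SQL:
SELECT a.student, b.title AS course
FROM enrollments a
INNER JOIN courses b ON a.course_id = b.id

Result:
student | course     
--------+------------
Sam     | Programming
Wendy   | Networks   
Ivan    | Databases  
Chris   | Networks   
Yara    | Databases  
Eve     | Programming
Bob     | Algebra    


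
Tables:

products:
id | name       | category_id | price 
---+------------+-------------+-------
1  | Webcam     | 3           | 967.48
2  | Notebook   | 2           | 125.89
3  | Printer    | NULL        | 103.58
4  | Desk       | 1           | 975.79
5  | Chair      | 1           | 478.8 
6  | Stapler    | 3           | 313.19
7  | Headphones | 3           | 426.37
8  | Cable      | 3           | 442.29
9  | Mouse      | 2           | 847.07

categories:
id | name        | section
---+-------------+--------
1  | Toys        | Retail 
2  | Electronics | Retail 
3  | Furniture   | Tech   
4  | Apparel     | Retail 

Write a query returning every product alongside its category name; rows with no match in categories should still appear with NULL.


LEFT JOIN keeps every row from products (the left table); where category_id has no match in categories, the category columns become NULL. Walk through each product:
  - product 1 (Webcam): category_id=3 -> matches Furniture
  - product 2 (Notebook): category_id=2 -> matches Electronics
  - product 3 (Printer): category_id=NULL, no match -> kept with NULL
  - product 4 (Desk): category_id=1 -> matches Toys
  - product 5 (Chair): category_id=1 -> matches Toys
  - product 6 (Stapler): category_id=3 -> matches Furniture
  - product 7 (Headphones): category_id=3 -> matches Furniture
  - product 8 (Cable): category_id=3 -> matches Furniture
  - product 9 (Mouse): category_id=2 -> matches Electronics
All 9 rows appear; 1 has NULL category.

SQL:
SELECT a.name, b.name AS category
FROM products a
LEFT JOIN categories b ON a.category_id = b.id

Result:
name       | category   
-----------+------------
Webcam     | Furniture  
Notebook   | Electronics
Printer    | NULL       
Desk       | Toys       
Chair      | Toys       
Stapler    | Furniture  
Headphones | Furniture  
Cable      | Furniture  
Mouse      | Electronics


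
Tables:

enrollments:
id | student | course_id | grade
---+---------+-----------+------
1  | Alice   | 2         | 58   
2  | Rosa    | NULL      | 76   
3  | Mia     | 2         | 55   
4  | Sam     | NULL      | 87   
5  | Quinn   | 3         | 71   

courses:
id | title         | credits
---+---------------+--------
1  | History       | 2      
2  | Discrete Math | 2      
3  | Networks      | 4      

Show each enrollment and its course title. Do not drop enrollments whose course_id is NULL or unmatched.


LEFT JOIN keeps every row from enrollments (the left table); where course_id has no match in courses, the course columns become NULL. Walk through each enrollment:
  - enrollment 1 (Alice): course_id=2 -> matches Discrete Math
  - enrollment 2 (Rosa): course_id=NULL, no match -> kept with NULL
  - enrollment 3 (Mia): course_id=2 -> matches Discrete Math
  - enrollment 4 (Sam): course_id=NULL, no match -> kept with NULL
  - enrollment 5 (Quinn): course_id=3 -> matches Networks
All 5 rows appear; 2 have NULL course.

SQL:
SELECT a.student, b.title AS course
FROM enrollments a
LEFT JOIN courses b ON a.course_id = b.id

Result:
student | course       
--------+--------------
Alice   | Discrete Math
Rosa    | NULL         
Mia     | Discrete Math
Sam     | NULL         
Quinn   | Networks     


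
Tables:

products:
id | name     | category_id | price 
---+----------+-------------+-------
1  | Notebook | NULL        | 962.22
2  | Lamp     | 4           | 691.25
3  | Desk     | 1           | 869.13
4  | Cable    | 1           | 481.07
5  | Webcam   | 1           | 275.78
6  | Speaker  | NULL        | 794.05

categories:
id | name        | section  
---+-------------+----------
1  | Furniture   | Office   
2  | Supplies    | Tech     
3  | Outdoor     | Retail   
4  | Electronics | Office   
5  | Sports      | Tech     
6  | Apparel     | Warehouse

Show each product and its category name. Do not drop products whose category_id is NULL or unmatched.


LEFT JOIN keeps every row from products (the left table); where category_id has no match in categories, the category columns become NULL. Walk through each product:
  - product 1 (Notebook): category_id=NULL, no match -> kept with NULL
  - product 2 (Lamp): category_id=4 -> matches Electronics
  - product 3 (Desk): category_id=1 -> matches Furniture
  - product 4 (Cable): category_id=1 -> matches Furniture
  - product 5 (Webcam): category_id=1 -> matches Furniture
  - product 6 (Speaker): category_id=NULL, no match -> kept with NULL
All 6 rows appear; 2 have NULL category.

SQL:
SELECT a.name, b.name AS category
FROM products a
LEFT JOIN categories b ON a.category_id = b.id

Result:
name     | category   
---------+------------
Notebook | NULL       
Lamp     | Electronics
Desk     | Furniture  
Cable    | Furniture  
Webcam   | Furniture  
Speaker  | NULL       


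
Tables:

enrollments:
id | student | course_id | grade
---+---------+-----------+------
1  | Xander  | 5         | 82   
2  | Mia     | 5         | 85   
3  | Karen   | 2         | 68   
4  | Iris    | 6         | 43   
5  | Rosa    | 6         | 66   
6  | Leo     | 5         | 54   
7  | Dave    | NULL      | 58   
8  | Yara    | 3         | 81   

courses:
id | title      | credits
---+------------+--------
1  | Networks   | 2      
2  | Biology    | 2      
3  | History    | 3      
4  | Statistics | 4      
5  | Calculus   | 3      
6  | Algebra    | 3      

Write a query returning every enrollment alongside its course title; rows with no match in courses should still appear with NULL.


LEFT JOIN keeps every row from enrollments (the left table); where course_id has no match in courses, the course columns become NULL. Walk through each enrollment:
  - enrollment 1 (Xander): course_id=5 -> matches Calculus
  - enrollment 2 (Mia): course_id=5 -> matches Calculus
  - enrollment 3 (Karen): course_id=2 -> matches Biology
  - enrollment 4 (Iris): course_id=6 -> matches Algebra
  - enrollment 5 (Rosa): course_id=6 -> matches Algebra
  - enrollment 6 (Leo): course_id=5 -> matches Calculus
  - enrollment 7 (Dave): course_id=NULL, no match -> kept with NULL
  - enrollment 8 (Yara): course_id=3 -> matches History
All 8 rows appear; 1 has NULL course.

SQL:
SELECT a.student, b.title AS course
FROM enrollments a
LEFT JOIN courses b ON a.course_id = b.id

Result:
student | course  
--------+---------
Xander  | Calculus
Mia     | Calculus
Karen   | Biology 
Iris    | Algebra 
Rosa    | Algebra 
Leo     | Calculus
Dave    | NULL    
Yara    | History 


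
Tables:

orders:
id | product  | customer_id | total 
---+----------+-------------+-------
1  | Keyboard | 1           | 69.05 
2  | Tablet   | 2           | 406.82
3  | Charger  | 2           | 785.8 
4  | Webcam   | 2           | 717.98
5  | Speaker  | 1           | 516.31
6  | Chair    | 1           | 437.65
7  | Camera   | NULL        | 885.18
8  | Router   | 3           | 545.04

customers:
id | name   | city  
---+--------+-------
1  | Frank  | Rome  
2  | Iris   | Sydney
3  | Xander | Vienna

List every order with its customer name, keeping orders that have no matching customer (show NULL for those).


LEFT JOIN keeps every row from orders (the left table); where customer_id has no match in customers, the customer columns become NULL. Walk through each order:
  - order 1 (Keyboard): customer_id=1 -> matches Frank
  - order 2 (Tablet): customer_id=2 -> matches Iris
  - order 3 (Charger): customer_id=2 -> matches Iris
  - order 4 (Webcam): customer_id=2 -> matches Iris
  - order 5 (Speaker): customer_id=1 -> matches Frank
  - order 6 (Chair): customer_id=1 -> matches Frank
  - order 7 (Camera): customer_id=NULL, no match -> kept with NULL
  - order 8 (Router): customer_id=3 -> matches Xander
All 8 rows appear; 1 has NULL customer.

SQL:
SELECT a.product, b.name AS customer
FROM orders a
LEFT JOIN customers b ON a.customer_id = b.id

Result:
product  | customer
---------+---------
Keyboard | Frank   
Tablet   | Iris    
Charger  | Iris    
Webcam   | Iris    
Speaker  | Frank   
Chair    | Frank   
Camera   | NULL    
Router   | Xander  


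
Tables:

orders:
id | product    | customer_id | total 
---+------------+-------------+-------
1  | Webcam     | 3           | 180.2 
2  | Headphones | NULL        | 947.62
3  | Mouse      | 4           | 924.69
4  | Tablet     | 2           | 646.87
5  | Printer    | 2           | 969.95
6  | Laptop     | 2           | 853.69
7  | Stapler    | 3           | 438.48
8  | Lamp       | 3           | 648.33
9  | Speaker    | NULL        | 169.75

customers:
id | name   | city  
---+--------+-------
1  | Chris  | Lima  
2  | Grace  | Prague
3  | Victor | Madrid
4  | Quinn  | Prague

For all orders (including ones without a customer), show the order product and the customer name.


LEFT JOIN keeps every row from orders (the left table); where customer_id has no match in customers, the customer columns become NULL. Walk through each order:
  - order 1 (Webcam): customer_id=3 -> matches Victor
  - order 2 (Headphones): customer_id=NULL, no match -> kept with NULL
  - order 3 (Mouse): customer_id=4 -> matches Quinn
  - order 4 (Tablet): customer_id=2 -> matches Grace
  - order 5 (Printer): customer_id=2 -> matches Grace
  - order 6 (Laptop): customer_id=2 -> matches Grace
  - order 7 (Stapler): customer_id=3 -> matches Victor
  - order 8 (Lamp): customer_id=3 -> matches Victor
  - order 9 (Speaker): customer_id=NULL, no match -> kept with NULL
All 9 rows appear; 2 have NULL customer.

SQL:
SELECT a.product, b.name AS customer
FROM orders a
LEFT JOIN customers b ON a.customer_id = b.id

Result:
product    | customer
-----------+---------
Webcam     | Victor  
Headphones | NULL    
Mouse      | Quinn   
Tablet     | Grace   
Printer    | Grace   
Laptop     | Grace   
Stapler    | Victor  
Lamp       | Victor  
Speaker    | NULL    


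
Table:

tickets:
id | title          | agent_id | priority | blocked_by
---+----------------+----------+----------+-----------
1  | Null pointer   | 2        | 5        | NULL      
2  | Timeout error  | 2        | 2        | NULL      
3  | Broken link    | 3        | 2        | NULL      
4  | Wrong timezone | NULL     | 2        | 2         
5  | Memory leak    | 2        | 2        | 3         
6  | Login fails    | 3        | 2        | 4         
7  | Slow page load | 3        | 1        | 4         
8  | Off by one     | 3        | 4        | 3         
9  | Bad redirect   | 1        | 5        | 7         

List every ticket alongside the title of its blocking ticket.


This is a self-join: tickets is joined to a second copy of itself, matching each row's blocked_by to another row's id. Use LEFT JOIN so rows with blocked_by=NULL are kept.
  - ticket 1 (Null pointer): blocked_by=NULL -> NULL
  - ticket 2 (Timeout error): blocked_by=NULL -> NULL
  - ticket 3 (Broken link): blocked_by=NULL -> NULL
  - ticket 4 (Wrong timezone): blocked_by=2 -> Timeout error
  - ticket 5 (Memory leak): blocked_by=3 -> Broken link
  - ticket 6 (Login fails): blocked_by=4 -> Wrong timezone
  - ticket 7 (Slow page load): blocked_by=4 -> Wrong timezone
  - ticket 8 (Off by one): blocked_by=3 -> Broken link
  - ticket 9 (Bad redirect): blocked_by=7 -> Slow page load

SQL:
SELECT a.title AS item, b.title AS blocked_by
FROM tickets a
LEFT JOIN tickets b ON a.blocked_by = b.id

Result:
item           | blocked_by    
---------------+---------------
Null pointer   | NULL          
Timeout error  | NULL          
Broken link    | NULL          
Wrong timezone | Timeout error 
Memory leak    | Broken link   
Login fails    | Wrong timezone
Slow page load | Wrong timezone
Off by one     | Broken link   
Bad redirect   | Slow page load


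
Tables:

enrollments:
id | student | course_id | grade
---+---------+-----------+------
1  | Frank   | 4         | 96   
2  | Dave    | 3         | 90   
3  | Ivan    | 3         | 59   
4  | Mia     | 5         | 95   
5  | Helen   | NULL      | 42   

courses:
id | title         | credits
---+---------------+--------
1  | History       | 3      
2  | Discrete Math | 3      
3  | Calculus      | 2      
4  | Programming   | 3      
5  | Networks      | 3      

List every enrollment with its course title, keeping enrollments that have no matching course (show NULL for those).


LEFT JOIN keeps every row from enrollments (the left table); where course_id has no match in courses, the course columns become NULL. Walk through each enrollment:
  - enrollment 1 (Frank): course_id=4 -> matches Programming
  - enrollment 2 (Dave): course_id=3 -> matches Calculus
  - enrollment 3 (Ivan): course_id=3 -> matches Calculus
  - enrollment 4 (Mia): course_id=5 -> matches Networks
  - enrollment 5 (Helen): course_id=NULL, no match -> kept with NULL
All 5 rows appear; 1 has NULL course.

SQL:
SELECT a.student, b.title AS course
FROM enrollments a
LEFT JOIN courses b ON a.course_id = b.id

Result:
student | course     
--------+------------
Frank   | Programming
Dave    | Calculus   
Ivan    | Calculus   
Mia     | Networks   
Helen   | NULL       


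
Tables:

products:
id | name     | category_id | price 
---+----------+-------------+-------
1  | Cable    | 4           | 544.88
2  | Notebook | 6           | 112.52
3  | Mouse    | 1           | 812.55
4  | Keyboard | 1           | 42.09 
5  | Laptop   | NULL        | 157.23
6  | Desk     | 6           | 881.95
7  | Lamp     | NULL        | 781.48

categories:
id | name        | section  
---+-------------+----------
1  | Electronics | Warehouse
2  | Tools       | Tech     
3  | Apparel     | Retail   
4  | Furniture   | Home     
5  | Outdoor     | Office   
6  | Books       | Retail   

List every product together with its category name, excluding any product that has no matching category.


INNER JOIN keeps only products rows whose category_id matches an id in categories. Walk through each product:
  - product 1 (Cable): category_id=4 -> matches Furniture
  - product 2 (Notebook): category_id=6 -> matches Books
  - product 3 (Mouse): category_id=1 -> matches Electronics
  - product 4 (Keyboard): category_id=1 -> matches Electronics
  - product 5 (Laptop): category_id=NULL, no match -> dropped
  - product 6 (Desk): category_id=6 -> matches Books
  - product 7 (Lamp): category_id=NULL, no match -> dropped
So 2 of 7 rows are dropped.

SQL:
SELECT a.name, b.name AS category
FROM products a
INNER JOIN categories b ON a.category_id = b.id

Result:
name     | category   
---------+------------
Cable    | Furniture  
Notebook | Books      
Mouse    | Electronics
Keyboard | Electronics
Desk     | Books      


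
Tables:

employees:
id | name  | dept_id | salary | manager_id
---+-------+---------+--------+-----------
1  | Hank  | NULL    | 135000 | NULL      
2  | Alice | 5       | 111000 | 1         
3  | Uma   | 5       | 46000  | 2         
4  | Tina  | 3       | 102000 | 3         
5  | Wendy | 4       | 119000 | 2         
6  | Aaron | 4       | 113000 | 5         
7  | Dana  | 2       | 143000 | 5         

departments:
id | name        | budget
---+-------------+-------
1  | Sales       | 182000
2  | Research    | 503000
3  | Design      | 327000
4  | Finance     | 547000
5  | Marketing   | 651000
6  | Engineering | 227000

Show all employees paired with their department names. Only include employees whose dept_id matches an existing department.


INNER JOIN keeps only employees rows whose dept_id matches an id in departments. Walk through each employee:
  - employee 1 (Hank): dept_id=NULL, no match -> dropped
  - employee 2 (Alice): dept_id=5 -> matches Marketing
  - employee 3 (Uma): dept_id=5 -> matches Marketing
  - employee 4 (Tina): dept_id=3 -> matches Design
  - employee 5 (Wendy): dept_id=4 -> matches Finance
  - employee 6 (Aaron): dept_id=4 -> matches Finance
  - employee 7 (Dana): dept_id=2 -> matches Research
So 1 of 7 rows is dropped.

SQL:
SELECT a.name, b.name AS department
FROM employees a
INNER JOIN departments b ON a.dept_id = b.id

Result:
name  | department
------+-----------
Alice | Marketing 
Uma   | Marketing 
Tina  | Design    
Wendy | Finance   
Aaron | Finance   
Dana  | Research  


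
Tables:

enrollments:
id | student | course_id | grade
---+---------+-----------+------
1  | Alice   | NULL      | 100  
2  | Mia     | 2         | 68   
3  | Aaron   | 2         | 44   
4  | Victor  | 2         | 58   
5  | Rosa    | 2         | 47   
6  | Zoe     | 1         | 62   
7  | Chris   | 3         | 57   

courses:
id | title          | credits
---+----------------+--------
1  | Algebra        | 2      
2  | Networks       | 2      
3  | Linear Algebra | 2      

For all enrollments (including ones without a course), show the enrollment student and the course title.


LEFT JOIN keeps every row from enrollments (the left table); where course_id has no match in courses, the course columns become NULL. Walk through each enrollment:
  - enrollment 1 (Alice): course_id=NULL, no match -> kept with NULL
  - enrollment 2 (Mia): course_id=2 -> matches Networks
  - enrollment 3 (Aaron): course_id=2 -> matches Networks
  - enrollment 4 (Victor): course_id=2 -> matches Networks
  - enrollment 5 (Rosa): course_id=2 -> matches Networks
  - enrollment 6 (Zoe): course_id=1 -> matches Algebra
  - enrollment 7 (Chris): course_id=3 -> matches Linear Algebra
All 7 rows appear; 1 has NULL course.

SQL:
SELECT a.student, b.title AS course
FROM enrollments a
LEFT JOIN courses b ON a.course_id = b.id

Result:
student | course        
--------+---------------
Alice   | NULL          
Mia     | Networks      
Aaron   | Networks      
Victor  | Networks      
Rosa    | Networks      
Zoe     | Algebra       
Chris   | Linear Algebra


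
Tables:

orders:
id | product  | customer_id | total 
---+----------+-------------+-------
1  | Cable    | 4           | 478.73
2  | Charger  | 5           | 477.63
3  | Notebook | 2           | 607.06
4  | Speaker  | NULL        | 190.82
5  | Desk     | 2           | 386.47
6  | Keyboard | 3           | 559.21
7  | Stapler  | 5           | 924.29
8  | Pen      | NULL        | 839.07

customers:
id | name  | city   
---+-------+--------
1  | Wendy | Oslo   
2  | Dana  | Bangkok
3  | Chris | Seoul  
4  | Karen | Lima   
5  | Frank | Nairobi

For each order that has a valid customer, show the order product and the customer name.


INNER JOIN keeps only orders rows whose customer_id matches an id in customers. Walk through each order:
  - order 1 (Cable): customer_id=4 -> matches Karen
  - order 2 (Charger): customer_id=5 -> matches Frank
  - order 3 (Notebook): customer_id=2 -> matches Dana
  - order 4 (Speaker): customer_id=NULL, no match -> dropped
  - order 5 (Desk): customer_id=2 -> matches Dana
  - order 6 (Keyboard): customer_id=3 -> matches Chris
  - order 7 (Stapler): customer_id=5 -> matches Frank
  - order 8 (Pen): customer_id=NULL, no match -> dropped
So 2 of 8 rows are dropped.

SQL:
SELECT a.product, b.name AS customer
FROM orders a
INNER JOIN customers b ON a.customer_id = b.id

Result:
product  | customer
---------+---------
Cable    | Karen   
Charger  | Frank   
Notebook | Dana    
Desk     | Dana    
Keyboard | Chris   
Stapler  | Frank   


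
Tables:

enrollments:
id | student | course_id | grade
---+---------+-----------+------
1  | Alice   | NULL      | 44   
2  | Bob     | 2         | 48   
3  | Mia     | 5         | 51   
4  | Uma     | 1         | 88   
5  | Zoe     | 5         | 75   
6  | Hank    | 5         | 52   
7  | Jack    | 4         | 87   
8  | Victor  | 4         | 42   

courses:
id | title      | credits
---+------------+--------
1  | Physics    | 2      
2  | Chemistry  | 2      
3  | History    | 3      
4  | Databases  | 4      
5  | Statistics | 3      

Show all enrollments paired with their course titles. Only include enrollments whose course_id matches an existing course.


INNER JOIN keeps only enrollments rows whose course_id matches an id in courses. Walk through each enrollment:
  - enrollment 1 (Alice): course_id=NULL, no match -> dropped
  - enrollment 2 (Bob): course_id=2 -> matches Chemistry
  - enrollment 3 (Mia): course_id=5 -> matches Statistics
  - enrollment 4 (Uma): course_id=1 -> matches Physics
  - enrollment 5 (Zoe): course_id=5 -> matches Statistics
  - enrollment 6 (Hank): course_id=5 -> matches Statistics
  - enrollment 7 (Jack): course_id=4 -> matches Databases
  - enrollment 8 (Victor): course_id=4 -> matches Databases
So 1 of 8 rows is dropped.

SQL:
SELECT a.student, b.title AS course
FROM enrollments a
INNER JOIN courses b ON a.course_id = b.id

Result:
student | course    
--------+-----------
Bob     | Chemistry 
Mia     | Statistics
Uma     | Physics   
Zoe     | Statistics
Hank    | Statistics
Jack    | Databases 
Victor  | Databases 


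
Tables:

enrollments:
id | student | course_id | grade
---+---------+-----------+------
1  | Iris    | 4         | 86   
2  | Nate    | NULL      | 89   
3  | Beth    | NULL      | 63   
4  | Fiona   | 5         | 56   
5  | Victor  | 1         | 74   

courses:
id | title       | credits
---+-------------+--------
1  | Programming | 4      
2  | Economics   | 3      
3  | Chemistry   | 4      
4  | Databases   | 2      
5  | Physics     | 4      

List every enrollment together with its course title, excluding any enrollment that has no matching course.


INNER JOIN keeps only enrollments rows whose course_id matches an id in courses. Walk through each enrollment:
  - enrollment 1 (Iris): course_id=4 -> matches Databases
  - enrollment 2 (Nate): course_id=NULL, no match -> dropped
  - enrollment 3 (Beth): course_id=NULL, no match -> dropped
  - enrollment 4 (Fiona): course_id=5 -> matches Physics
  - enrollment 5 (Victor): course_id=1 -> matches Programming
So 2 of 5 rows are dropped.

SQL:
SELECT a.student, b.title AS course
FROM enrollments a
INNER JOIN courses b ON a.course_id = b.id

Result:
student | course     
--------+------------
Iris    | Databases  
Fiona   | Physics    
Victor  | Programming


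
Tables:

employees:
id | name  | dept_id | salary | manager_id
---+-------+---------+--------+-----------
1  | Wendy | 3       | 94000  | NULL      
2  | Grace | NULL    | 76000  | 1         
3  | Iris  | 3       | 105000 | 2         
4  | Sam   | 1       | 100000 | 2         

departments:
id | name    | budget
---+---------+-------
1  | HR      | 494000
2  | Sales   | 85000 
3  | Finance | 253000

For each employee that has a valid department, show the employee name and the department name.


INNER JOIN keeps only employees rows whose dept_id matches an id in departments. Walk through each employee:
  - employee 1 (Wendy): dept_id=3 -> matches Finance
  - employee 2 (Grace): dept_id=NULL, no match -> dropped
  - employee 3 (Iris): dept_id=3 -> matches Finance
  - employee 4 (Sam): dept_id=1 -> matches HR
So 1 of 4 rows is dropped.

SQL:
SELECT a.name, b.name AS department
FROM employees a
INNER JOIN departments b ON a.dept_id = b.id

Result:
name  | department
------+-----------
Wendy | Finance   
Iris  | Finance   
Sam   | HR        


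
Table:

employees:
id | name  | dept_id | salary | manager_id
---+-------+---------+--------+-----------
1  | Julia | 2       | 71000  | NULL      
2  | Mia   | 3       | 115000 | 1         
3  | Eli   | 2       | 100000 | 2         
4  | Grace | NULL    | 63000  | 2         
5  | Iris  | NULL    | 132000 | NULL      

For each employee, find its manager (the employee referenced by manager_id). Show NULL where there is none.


This is a self-join: employees is joined to a second copy of itself, matching each row's manager_id to another row's id. Use LEFT JOIN so rows with manager_id=NULL are kept.
  - employee 1 (Julia): manager_id=NULL -> NULL
  - employee 2 (Mia): manager_id=1 -> Julia
  - employee 3 (Eli): manager_id=2 -> Mia
  - employee 4 (Grace): manager_id=2 -> Mia
  - employee 5 (Iris): manager_id=NULL -> NULL

SQL:
SELECT a.name AS item, b.name AS manager
FROM employees a
LEFT JOIN employees b ON a.manager_id = b.id

Result:
item  | manager
------+--------
Julia | NULL   
Mia   | Julia  
Eli   | Mia    
Grace | Mia    
Iris  | NULL   


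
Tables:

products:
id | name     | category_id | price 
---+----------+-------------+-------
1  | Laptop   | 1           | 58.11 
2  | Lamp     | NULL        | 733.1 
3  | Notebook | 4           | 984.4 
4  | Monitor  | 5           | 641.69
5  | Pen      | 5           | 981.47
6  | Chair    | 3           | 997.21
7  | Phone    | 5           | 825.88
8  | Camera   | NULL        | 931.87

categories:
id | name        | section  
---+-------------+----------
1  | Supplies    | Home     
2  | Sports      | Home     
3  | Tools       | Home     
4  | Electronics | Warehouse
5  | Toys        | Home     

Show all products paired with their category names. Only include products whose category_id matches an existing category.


INNER JOIN keeps only products rows whose category_id matches an id in categories. Walk through each product:
  - product 1 (Laptop): category_id=1 -> matches Supplies
  - product 2 (Lamp): category_id=NULL, no match -> dropped
  - product 3 (Notebook): category_id=4 -> matches Electronics
  - product 4 (Monitor): category_id=5 -> matches Toys
  - product 5 (Pen): category_id=5 -> matches Toys
  - product 6 (Chair): category_id=3 -> matches Tools
  - product 7 (Phone): category_id=5 -> matches Toys
  - product 8 (Camera): category_id=NULL, no match -> dropped
So 2 of 8 rows are dropped.

SQL:
SELECT a.name, b.name AS category
FROM products a
INNER JOIN categories b ON a.category_id = b.id

Result:
name     | category   
---------+------------
Laptop   | Supplies   
Notebook | Electronics
Monitor  | Toys       
Pen      | Toys       
Chair    | Tools      
Phone    | Toys       


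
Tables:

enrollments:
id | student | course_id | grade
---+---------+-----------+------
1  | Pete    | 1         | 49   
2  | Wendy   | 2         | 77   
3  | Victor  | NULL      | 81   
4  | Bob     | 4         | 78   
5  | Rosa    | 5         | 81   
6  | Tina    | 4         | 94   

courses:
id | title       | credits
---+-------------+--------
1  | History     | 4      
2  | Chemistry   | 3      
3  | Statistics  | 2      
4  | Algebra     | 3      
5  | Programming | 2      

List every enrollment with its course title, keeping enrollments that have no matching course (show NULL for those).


LEFT JOIN keeps every row from enrollments (the left table); where course_id has no match in courses, the course columns become NULL. Walk through each enrollment:
  - enrollment 1 (Pete): course_id=1 -> matches History
  - enrollment 2 (Wendy): course_id=2 -> matches Chemistry
  - enrollment 3 (Victor): course_id=NULL, no match -> kept with NULL
  - enrollment 4 (Bob): course_id=4 -> matches Algebra
  - enrollment 5 (Rosa): course_id=5 -> matches Programming
  - enrollment 6 (Tina): course_id=4 -> matches Algebra
All 6 rows appear; 1 has NULL course.

SQL:
SELECT a.student, b.title AS course
FROM enrollments a
LEFT JOIN courses b ON a.course_id = b.id

Result:
student | course     
--------+------------
Pete    | History    
Wendy   | Chemistry  
Victor  | NULL       
Bob     | Algebra    
Rosa    | Programming
Tina    | Algebra    


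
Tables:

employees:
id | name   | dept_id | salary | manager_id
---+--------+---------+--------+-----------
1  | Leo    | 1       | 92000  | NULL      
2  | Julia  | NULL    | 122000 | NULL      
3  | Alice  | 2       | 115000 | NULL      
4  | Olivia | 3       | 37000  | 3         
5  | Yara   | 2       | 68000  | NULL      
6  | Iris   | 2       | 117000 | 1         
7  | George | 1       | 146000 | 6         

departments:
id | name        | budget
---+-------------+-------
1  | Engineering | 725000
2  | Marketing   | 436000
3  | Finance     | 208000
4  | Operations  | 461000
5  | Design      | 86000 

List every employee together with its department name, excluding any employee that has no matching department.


INNER JOIN keeps only employees rows whose dept_id matches an id in departments. Walk through each employee:
  - employee 1 (Leo): dept_id=1 -> matches Engineering
  - employee 2 (Julia): dept_id=NULL, no match -> dropped
  - employee 3 (Alice): dept_id=2 -> matches Marketing
  - employee 4 (Olivia): dept_id=3 -> matches Finance
  - employee 5 (Yara): dept_id=2 -> matches Marketing
  - employee 6 (Iris): dept_id=2 -> matches Marketing
  - employee 7 (George): dept_id=1 -> matches Engineering
So 1 of 7 rows is dropped.

SQL:
SELECT a.name, b.name AS department
FROM employees a
INNER JOIN departments b ON a.dept_id = b.id

Result:
name   | department 
-------+------------
Leo    | Engineering
Alice  | Marketing  
Olivia | Finance    
Yara   | Marketing  
Iris   | Marketing  
George | Engineering


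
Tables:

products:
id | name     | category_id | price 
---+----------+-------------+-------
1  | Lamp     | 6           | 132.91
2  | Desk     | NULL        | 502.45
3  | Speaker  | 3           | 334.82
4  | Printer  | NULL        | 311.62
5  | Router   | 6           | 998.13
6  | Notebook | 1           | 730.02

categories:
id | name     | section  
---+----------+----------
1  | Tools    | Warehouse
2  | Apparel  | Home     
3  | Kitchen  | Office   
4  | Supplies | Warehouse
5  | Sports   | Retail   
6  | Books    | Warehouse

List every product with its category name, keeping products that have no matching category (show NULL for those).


LEFT JOIN keeps every row from products (the left table); where category_id has no match in categories, the category columns become NULL. Walk through each product:
  - product 1 (Lamp): category_id=6 -> matches Books
  - product 2 (Desk): category_id=NULL, no match -> kept with NULL
  - product 3 (Speaker): category_id=3 -> matches Kitchen
  - product 4 (Printer): category_id=NULL, no match -> kept with NULL
  - product 5 (Router): category_id=6 -> matches Books
  - product 6 (Notebook): category_id=1 -> matches Tools
All 6 rows appear; 2 have NULL category.

SQL:
SELECT a.name, b.name AS category
FROM products a
LEFT JOIN categories b ON a.category_id = b.id

Result:
name     | category
---------+---------
Lamp     | Books   
Desk     | NULL    
Speaker  | Kitchen 
Printer  | NULL    
Router   | Books   
Notebook | Tools   


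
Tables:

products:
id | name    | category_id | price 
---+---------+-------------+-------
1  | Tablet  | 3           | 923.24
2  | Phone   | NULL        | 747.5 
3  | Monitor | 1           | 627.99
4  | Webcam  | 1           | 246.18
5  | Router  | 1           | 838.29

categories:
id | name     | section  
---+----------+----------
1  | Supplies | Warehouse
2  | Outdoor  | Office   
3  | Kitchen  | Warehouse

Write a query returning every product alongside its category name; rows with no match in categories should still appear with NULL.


LEFT JOIN keeps every row from products (the left table); where category_id has no match in categories, the category columns become NULL. Walk through each product:
  - product 1 (Tablet): category_id=3 -> matches Kitchen
  - product 2 (Phone): category_id=NULL, no match -> kept with NULL
  - product 3 (Monitor): category_id=1 -> matches Supplies
  - product 4 (Webcam): category_id=1 -> matches Supplies
  - product 5 (Router): category_id=1 -> matches Supplies
All 5 rows appear; 1 has NULL category.

SQL:
SELECT a.name, b.name AS category
FROM products a
LEFT JOIN categories b ON a.category_id = b.id

Result:
name    | category
--------+---------
Tablet  | Kitchen 
Phone   | NULL    
Monitor | Supplies
Webcam  | Supplies
Router  | Supplies


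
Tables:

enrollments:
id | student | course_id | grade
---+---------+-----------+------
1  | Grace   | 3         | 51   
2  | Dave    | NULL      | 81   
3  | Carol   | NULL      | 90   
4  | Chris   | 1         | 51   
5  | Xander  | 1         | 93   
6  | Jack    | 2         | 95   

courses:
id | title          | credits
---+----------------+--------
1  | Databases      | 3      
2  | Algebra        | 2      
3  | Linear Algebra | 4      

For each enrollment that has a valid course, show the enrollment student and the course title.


INNER JOIN keeps only enrollments rows whose course_id matches an id in courses. Walk through each enrollment:
  - enrollment 1 (Grace): course_id=3 -> matches Linear Algebra
  - enrollment 2 (Dave): course_id=NULL, no match -> dropped
  - enrollment 3 (Carol): course_id=NULL, no match -> dropped
  - enrollment 4 (Chris): course_id=1 -> matches Databases
  - enrollment 5 (Xander): course_id=1 -> matches Databases
  - enrollment 6 (Jack): course_id=2 -> matches Algebra
So 2 of 6 rows are dropped.

SQL:
SELECT a.student, b.title AS course
FROM enrollments a
INNER JOIN courses b ON a.course_id = b.id

Result:
student | course        
--------+---------------
Grace   | Linear Algebra
Chris   | Databases     
Xander  | Databases     
Jack    | Algebra       


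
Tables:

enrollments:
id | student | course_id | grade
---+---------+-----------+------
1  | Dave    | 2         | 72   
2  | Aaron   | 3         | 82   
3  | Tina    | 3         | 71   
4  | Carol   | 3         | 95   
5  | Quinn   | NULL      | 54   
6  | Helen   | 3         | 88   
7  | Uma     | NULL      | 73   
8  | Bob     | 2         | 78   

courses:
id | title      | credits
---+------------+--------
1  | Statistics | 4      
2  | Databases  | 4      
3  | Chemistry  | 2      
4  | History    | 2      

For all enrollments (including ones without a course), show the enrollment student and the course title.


LEFT JOIN keeps every row from enrollments (the left table); where course_id has no match in courses, the course columns become NULL. Walk through each enrollment:
  - enrollment 1 (Dave): course_id=2 -> matches Databases
  - enrollment 2 (Aaron): course_id=3 -> matches Chemistry
  - enrollment 3 (Tina): course_id=3 -> matches Chemistry
  - enrollment 4 (Carol): course_id=3 -> matches Chemistry
  - enrollment 5 (Quinn): course_id=NULL, no match -> kept with NULL
  - enrollment 6 (Helen): course_id=3 -> matches Chemistry
  - enrollment 7 (Uma): course_id=NULL, no match -> kept with NULL
  - enrollment 8 (Bob): course_id=2 -> matches Databases
All 8 rows appear; 2 have NULL course.

SQL:
SELECT a.student, b.title AS course
FROM enrollments a
LEFT JOIN courses b ON a.course_id = b.id

Result:
student | course   
--------+----------
Dave    | Databases
Aaron   | Chemistry
Tina    | Chemistry
Carol   | Chemistry
Quinn   | NULL     
Helen   | Chemistry
Uma     | NULL     
Bob     | Databases


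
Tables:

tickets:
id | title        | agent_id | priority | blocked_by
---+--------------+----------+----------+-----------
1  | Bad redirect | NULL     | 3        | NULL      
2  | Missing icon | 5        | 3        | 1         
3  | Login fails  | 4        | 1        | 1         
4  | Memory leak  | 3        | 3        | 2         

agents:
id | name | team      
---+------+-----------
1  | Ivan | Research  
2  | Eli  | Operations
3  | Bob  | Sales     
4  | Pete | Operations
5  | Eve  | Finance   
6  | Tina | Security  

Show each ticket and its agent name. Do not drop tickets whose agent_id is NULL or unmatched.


LEFT JOIN keeps every row from tickets (the left table); where agent_id has no match in agents, the agent columns become NULL. Walk through each ticket:
  - ticket 1 (Bad redirect): agent_id=NULL, no match -> kept with NULL
  - ticket 2 (Missing icon): agent_id=5 -> matches Eve
  - ticket 3 (Login fails): agent_id=4 -> matches Pete
  - ticket 4 (Memory leak): agent_id=3 -> matches Bob
All 4 rows appear; 1 has NULL agent.

SQL:
SELECT a.title, b.name AS agent
FROM tickets a
LEFT JOIN agents b ON a.agent_id = b.id

Result:
title        | agent
-------------+------
Bad redirect | NULL 
Missing icon | Eve  
Login fails  | Pete 
Memory leak  | Bob  


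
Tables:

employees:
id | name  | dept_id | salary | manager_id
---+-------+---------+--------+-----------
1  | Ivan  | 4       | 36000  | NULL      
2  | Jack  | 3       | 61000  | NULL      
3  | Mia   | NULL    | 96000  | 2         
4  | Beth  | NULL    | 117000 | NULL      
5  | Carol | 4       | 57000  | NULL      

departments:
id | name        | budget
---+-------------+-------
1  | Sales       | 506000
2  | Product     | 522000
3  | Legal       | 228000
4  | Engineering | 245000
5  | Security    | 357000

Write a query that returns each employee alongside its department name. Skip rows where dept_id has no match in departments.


INNER JOIN keeps only employees rows whose dept_id matches an id in departments. Walk through each employee:
  - employee 1 (Ivan): dept_id=4 -> matches Engineering
  - employee 2 (Jack): dept_id=3 -> matches Legal
  - employee 3 (Mia): dept_id=NULL, no match -> dropped
  - employee 4 (Beth): dept_id=NULL, no match -> dropped
  - employee 5 (Carol): dept_id=4 -> matches Engineering
So 2 of 5 rows are dropped.

SQL:
SELECT a.name, b.name AS department
FROM employees a
INNER JOIN departments b ON a.dept_id = b.id

Result:
name  | department 
------+------------
Ivan  | Engineering
Jack  | Legal      
Carol | Engineering


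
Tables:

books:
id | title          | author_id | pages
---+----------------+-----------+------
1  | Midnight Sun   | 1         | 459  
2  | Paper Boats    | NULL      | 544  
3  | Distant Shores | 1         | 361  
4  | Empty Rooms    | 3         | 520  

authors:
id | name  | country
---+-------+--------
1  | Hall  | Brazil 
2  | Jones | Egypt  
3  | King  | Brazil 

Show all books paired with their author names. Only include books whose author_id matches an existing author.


INNER JOIN keeps only books rows whose author_id matches an id in authors. Walk through each book:
  - book 1 (Midnight Sun): author_id=1 -> matches Hall
  - book 2 (Paper Boats): author_id=NULL, no match -> dropped
  - book 3 (Distant Shores): author_id=1 -> matches Hall
  - book 4 (Empty Rooms): author_id=3 -> matches King
So 1 of 4 rows is dropped.

SQL:
SELECT a.title, b.name AS author
FROM books a
INNER JOIN authors b ON a.author_id = b.id

Result:
title          | author
---------------+-------
Midnight Sun   | Hall  
Distant Shores | Hall  
Empty Rooms    | King  


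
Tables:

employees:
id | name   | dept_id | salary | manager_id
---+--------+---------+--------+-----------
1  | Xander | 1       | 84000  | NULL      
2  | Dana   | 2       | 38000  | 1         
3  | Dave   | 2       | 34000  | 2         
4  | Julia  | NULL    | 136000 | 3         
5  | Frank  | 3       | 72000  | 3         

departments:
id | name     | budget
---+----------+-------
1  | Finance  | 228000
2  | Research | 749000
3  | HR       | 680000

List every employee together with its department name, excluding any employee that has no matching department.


INNER JOIN keeps only employees rows whose dept_id matches an id in departments. Walk through each employee:
  - employee 1 (Xander): dept_id=1 -> matches Finance
  - employee 2 (Dana): dept_id=2 -> matches Research
  - employee 3 (Dave): dept_id=2 -> matches Research
  - employee 4 (Julia): dept_id=NULL, no match -> dropped
  - employee 5 (Frank): dept_id=3 -> matches HR
So 1 of 5 rows is dropped.

SQL:
SELECT a.name, b.name AS department
FROM employees a
INNER JOIN departments b ON a.dept_id = b.id

Result:
name   | department
-------+-----------
Xander | Finance   
Dana   | Research  
Dave   | Research  
Frank  | HR        
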